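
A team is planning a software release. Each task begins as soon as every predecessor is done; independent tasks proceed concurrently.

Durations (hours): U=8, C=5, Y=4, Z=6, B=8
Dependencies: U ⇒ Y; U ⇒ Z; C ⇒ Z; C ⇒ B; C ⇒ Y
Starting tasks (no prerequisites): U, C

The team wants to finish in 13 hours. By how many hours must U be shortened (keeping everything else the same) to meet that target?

Current finish: 14 hours; target: 13.
U is on every critical path, so each hour cut from U cuts the finish by one (this holds down to a finish of 13).
Need 14 − 13 = 1 hour off U → U becomes 7 hours, finish becomes 13.

1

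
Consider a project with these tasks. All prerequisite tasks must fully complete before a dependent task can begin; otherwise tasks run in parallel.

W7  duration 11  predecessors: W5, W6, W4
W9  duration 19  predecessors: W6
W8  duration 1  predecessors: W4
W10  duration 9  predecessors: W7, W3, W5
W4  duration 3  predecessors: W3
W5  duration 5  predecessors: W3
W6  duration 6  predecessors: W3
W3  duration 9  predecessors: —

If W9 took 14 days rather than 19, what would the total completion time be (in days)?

35

Baseline: W3→W6→W7→W10 = 9+6+11+9 = 35 → 35 days.
W9 is off the critical path — its longest chain is 34 days, giving 1 of slack.
No other chain overtakes it, so the finish is 35 days.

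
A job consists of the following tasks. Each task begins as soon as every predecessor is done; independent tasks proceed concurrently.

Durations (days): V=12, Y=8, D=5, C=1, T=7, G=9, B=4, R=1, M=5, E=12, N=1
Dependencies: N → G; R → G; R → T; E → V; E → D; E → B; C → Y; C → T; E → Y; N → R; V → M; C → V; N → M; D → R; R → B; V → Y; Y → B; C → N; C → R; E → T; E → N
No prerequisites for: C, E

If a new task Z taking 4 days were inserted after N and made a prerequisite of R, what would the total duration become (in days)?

Originally the job takes 36 days.
With Z inserted, R now waits for max(D, C, N, Z).
New critical path: E→V→Y→B = 12+12+8+4 = 36 ⇒ 36 days.

36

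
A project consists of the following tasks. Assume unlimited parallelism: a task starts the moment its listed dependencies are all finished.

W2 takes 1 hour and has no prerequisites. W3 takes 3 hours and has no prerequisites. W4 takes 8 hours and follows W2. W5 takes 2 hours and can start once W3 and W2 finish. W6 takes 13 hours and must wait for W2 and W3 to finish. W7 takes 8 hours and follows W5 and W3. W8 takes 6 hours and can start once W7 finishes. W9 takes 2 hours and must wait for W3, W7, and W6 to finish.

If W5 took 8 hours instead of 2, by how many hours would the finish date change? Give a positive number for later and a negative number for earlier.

As given, the longest chain is W3→W5→W7→W8 = 3+2+8+6 = 19, so the finish is 19 hours.
W5 is on the critical path; changing it to 8 makes that path 25 hours.
The critical path is still W3→W5→W7→W8; finish is now 25 hours.
Change in finish: 25 − 19 = +6 hours.

6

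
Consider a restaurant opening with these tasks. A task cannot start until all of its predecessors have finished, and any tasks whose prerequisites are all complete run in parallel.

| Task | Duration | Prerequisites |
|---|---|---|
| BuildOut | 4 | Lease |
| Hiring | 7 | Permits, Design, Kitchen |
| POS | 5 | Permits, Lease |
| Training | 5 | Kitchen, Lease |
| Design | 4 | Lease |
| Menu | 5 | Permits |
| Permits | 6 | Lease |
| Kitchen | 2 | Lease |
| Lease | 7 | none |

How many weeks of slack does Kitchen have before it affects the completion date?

Critical path: Lease→Permits→Hiring = 7+6+7 = 20, so the finish is 20 weeks.
Longest path through Kitchen: 16 weeks (earliest finish 9, latest finish 13).
So Kitchen can slip 13 − 9 = 4 weeks.

4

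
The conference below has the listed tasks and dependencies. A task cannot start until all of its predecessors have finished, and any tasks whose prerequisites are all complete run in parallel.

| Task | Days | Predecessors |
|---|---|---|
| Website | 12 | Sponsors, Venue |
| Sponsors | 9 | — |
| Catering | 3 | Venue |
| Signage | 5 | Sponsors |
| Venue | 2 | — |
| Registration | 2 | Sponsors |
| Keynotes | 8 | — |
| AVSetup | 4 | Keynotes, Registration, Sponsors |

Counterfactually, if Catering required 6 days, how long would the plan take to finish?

The binding path is Sponsors→Website = 9+12 = 21; finish at 21 days.
The longest path through Catering is only 5 days, so Catering has float 16.
No other chain overtakes it, so the finish is 21 days.

21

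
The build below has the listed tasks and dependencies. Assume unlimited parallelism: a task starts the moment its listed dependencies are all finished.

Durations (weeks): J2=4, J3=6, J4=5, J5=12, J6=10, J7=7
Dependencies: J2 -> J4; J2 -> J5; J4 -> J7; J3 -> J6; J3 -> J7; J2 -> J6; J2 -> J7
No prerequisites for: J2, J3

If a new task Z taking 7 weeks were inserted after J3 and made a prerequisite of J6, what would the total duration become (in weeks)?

23

Originally the project takes 16 weeks.
With Z inserted, J6 now waits for max(J3, J2, Z).
New critical path: J3→Z→J6 = 6+7+10 = 23 ⇒ 23 weeks.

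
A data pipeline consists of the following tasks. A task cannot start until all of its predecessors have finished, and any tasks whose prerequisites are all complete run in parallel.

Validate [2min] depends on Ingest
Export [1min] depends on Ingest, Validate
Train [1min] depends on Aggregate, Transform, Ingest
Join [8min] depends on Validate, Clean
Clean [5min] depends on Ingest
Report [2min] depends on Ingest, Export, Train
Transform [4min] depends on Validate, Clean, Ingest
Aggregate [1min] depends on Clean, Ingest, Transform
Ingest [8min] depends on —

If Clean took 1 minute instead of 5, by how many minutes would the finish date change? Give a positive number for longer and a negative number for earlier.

The binding path is Ingest→Clean→Join = 8+5+8 = 21; finish at 21 minutes.
Clean lies on that path, so at 1 minute the path becomes 17 minutes.
Now Ingest→Validate→Join = 8+2+8 = 18 is longest, so the finish becomes 18 minutes.
Change in finish: 18 − 21 = -3 minutes.

-3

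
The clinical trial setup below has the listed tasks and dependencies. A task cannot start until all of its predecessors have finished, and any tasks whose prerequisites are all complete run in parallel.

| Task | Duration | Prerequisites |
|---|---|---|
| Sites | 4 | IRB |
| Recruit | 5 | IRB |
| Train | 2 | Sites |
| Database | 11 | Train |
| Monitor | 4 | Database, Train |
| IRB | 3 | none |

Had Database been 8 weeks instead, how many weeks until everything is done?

21

Actual critical path: IRB→Sites→Train→Database→Monitor = 3+4+2+11+4 = 24 ⇒ 24 weeks.
Database is on the critical path; changing it to 8 makes that path 21 weeks.
The critical path is still IRB→Sites→Train→Database→Monitor; finish is now 21 weeks.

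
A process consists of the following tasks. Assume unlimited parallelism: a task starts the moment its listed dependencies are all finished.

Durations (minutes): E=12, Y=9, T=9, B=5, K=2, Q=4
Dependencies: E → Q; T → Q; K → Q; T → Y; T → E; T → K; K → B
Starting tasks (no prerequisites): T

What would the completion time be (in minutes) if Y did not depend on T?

With the dependency in place, T→E→Q = 9+12+4 = 25 sets the finish at 25 minutes.
Without T→Y, Y's earliest start moves from 9 to 0.
The longest chain is now T→E→Q = 9+12+4 = 25, so the job takes 25 minutes.

25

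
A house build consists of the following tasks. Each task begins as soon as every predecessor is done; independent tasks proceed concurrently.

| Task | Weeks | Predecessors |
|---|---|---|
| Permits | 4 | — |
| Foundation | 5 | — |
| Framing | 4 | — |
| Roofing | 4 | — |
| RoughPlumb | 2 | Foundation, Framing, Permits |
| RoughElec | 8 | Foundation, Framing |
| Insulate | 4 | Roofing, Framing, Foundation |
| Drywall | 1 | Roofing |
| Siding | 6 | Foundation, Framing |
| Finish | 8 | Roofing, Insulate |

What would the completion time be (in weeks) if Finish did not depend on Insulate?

13

Original critical path: Foundation→Insulate→Finish = 5+4+8 = 17 ⇒ 17 weeks.
Without Insulate→Finish, Finish's earliest start moves from 9 to 4.
After: Foundation→RoughElec = 5+8 = 13 → 13 weeks.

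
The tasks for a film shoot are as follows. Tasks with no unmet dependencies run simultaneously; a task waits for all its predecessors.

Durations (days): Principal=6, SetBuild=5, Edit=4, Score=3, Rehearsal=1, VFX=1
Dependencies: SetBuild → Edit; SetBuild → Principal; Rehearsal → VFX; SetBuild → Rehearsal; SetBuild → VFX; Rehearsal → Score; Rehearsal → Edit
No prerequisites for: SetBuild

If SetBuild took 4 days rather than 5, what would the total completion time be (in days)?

Critical path before the change: SetBuild→Principal = 5+6 = 11 giving 11 days.
Since SetBuild is critical, the -1 change carries straight to that chain (now 10 days).
The critical path is still SetBuild→Principal; finish is now 10 days.

10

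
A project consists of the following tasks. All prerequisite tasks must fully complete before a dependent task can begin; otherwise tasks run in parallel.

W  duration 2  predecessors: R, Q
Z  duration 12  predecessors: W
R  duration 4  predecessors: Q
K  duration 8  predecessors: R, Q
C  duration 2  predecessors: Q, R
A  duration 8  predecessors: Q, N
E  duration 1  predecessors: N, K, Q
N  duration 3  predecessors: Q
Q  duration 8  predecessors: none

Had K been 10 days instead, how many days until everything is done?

Baseline: Q→R→W→Z = 8+4+2+12 = 26 → 26 days.
The longest path through K is only 21 days, so K has float 5.
That remains the longest chain; total 26 days.

26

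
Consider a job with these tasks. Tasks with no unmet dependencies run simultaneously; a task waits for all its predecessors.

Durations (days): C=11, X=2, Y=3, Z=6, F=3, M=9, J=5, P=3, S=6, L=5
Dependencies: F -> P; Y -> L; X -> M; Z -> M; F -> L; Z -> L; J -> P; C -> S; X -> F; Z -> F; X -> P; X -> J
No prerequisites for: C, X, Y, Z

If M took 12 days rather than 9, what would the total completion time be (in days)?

18

Actual critical path: C→S = 11+6 = 17 ⇒ 17 days.
The longest path through M is only 15 days, so M has float 2.
New critical path: Z→M = 6+12 = 18 ⇒ 18 days.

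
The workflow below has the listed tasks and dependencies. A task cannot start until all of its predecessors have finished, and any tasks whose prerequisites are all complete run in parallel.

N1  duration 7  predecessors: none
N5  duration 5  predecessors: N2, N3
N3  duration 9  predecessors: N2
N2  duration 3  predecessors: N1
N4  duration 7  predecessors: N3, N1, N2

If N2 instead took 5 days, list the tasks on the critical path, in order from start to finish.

As given, the longest chain is N1→N2→N3→N4 = 7+3+9+7 = 26, so the finish is 26 days.
Since N2 is critical, the +2 change carries straight to that chain (now 28 days).
That remains the longest chain; total 28 days.

N1, N2, N3, N4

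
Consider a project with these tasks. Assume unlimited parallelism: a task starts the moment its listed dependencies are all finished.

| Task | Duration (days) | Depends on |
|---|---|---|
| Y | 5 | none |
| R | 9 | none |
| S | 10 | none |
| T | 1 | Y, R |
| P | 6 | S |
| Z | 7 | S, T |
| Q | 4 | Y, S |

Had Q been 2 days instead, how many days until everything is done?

Critical path before the change: R→T→Z = 9+1+7 = 17 giving 17 days.
The longest path through Q is only 14 days, so Q has float 3.
No other chain overtakes it, so the finish is 17 days.

17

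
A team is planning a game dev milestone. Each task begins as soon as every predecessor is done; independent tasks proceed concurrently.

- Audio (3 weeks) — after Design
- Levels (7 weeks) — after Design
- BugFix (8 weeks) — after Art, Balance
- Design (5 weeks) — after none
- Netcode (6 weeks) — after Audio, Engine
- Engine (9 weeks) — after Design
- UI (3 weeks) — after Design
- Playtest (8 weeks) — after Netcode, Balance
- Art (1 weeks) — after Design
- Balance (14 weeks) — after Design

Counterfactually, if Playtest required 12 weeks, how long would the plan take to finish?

32

As given, the longest chain is Design→Engine→Netcode→Playtest = 5+9+6+8 = 28, so the finish is 28 weeks.
Playtest is on the critical path; changing it to 12 makes that path 32 weeks.
No other chain overtakes it, so the finish is 32 weeks.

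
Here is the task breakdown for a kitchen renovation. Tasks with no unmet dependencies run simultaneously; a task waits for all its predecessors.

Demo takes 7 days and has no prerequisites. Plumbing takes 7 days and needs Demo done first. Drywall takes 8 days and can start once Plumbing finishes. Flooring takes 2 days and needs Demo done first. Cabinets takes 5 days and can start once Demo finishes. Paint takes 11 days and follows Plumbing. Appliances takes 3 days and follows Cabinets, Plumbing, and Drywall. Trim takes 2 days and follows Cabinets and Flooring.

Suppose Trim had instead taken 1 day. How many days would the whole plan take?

25

Baseline: Demo→Plumbing→Drywall→Appliances = 7+7+8+3 = 25 → 25 days.
Trim has 11 days of float (longest path through it is 14).
The critical path is still Demo→Plumbing→Drywall→Appliances; finish is now 25 days.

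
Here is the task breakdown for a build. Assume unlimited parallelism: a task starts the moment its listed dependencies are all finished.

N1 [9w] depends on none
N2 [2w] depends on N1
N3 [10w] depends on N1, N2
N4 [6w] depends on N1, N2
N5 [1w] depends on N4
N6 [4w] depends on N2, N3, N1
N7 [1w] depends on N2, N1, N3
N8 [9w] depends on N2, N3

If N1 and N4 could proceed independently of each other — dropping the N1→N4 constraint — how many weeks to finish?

Before: longest chain N1→N2→N3→N8 = 9+2+10+9 = 30, finish 30.
Dropping N1→N4 doesn't change N4's earliest start (11); another predecessor still binds.
New critical path: N1→N2→N3→N8 = 9+2+10+9 = 30 ⇒ 30 weeks.

30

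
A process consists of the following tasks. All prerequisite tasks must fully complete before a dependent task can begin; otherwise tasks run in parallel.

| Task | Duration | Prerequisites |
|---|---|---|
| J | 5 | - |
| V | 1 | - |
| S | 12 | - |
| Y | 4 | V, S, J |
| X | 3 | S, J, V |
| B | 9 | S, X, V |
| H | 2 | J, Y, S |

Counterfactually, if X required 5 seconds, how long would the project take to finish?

26

Baseline: S→X→B = 12+3+9 = 24 → 24 seconds.
X is on the critical path; changing it to 5 makes that path 26 seconds.
No other chain overtakes it, so the finish is 26 seconds.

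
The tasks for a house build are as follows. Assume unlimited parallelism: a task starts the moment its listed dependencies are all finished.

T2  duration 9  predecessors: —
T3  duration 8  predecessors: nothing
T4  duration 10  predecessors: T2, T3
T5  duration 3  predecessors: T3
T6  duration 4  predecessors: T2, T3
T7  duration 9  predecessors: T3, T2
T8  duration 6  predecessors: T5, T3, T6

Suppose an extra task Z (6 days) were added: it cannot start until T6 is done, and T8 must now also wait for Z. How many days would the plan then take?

25

Originally the plan takes 19 days.
With Z inserted, T8 now waits for max(T5, T3, T6, Z).
New critical path: T2→T6→Z→T8 = 9+4+6+6 = 25 ⇒ 25 days.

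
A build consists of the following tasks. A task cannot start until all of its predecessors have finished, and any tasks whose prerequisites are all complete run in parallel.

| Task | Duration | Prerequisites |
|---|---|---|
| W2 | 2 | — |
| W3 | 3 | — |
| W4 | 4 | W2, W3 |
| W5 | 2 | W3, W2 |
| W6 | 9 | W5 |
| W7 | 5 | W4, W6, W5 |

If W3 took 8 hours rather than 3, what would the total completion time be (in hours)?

Actual critical path: W3→W5→W6→W7 = 3+2+9+5 = 19 ⇒ 19 hours.
W3 lies on that path, so at 8 hours the path becomes 24 hours.
No other chain overtakes it, so the finish is 24 hours.

24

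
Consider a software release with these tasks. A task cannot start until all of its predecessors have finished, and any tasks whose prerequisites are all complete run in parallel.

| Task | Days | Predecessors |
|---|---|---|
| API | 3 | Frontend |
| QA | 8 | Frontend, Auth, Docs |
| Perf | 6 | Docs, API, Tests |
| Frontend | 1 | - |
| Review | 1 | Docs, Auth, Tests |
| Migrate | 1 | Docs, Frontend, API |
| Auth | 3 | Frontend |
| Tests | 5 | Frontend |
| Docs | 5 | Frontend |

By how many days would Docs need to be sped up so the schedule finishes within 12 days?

2

Current finish: 14 days; target: 12.
Docs is on every critical path, so each day cut from Docs cuts the finish by one (this holds down to a finish of 12).
Need 14 − 12 = 2 days off Docs → Docs becomes 3 days, finish becomes 12.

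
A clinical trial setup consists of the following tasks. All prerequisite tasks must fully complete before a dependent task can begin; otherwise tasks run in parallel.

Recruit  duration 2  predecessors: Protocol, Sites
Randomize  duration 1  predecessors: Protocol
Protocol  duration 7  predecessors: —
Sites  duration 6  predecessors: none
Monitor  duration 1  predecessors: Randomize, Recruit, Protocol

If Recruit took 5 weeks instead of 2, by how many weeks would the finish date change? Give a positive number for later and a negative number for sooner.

3

Baseline: Protocol→Recruit→Monitor = 7+2+1 = 10 → 10 weeks.
Recruit is on the critical path; changing it to 5 makes that path 13 weeks.
The critical path is still Protocol→Recruit→Monitor; finish is now 13 weeks.
Change in finish: 13 − 10 = +3 weeks.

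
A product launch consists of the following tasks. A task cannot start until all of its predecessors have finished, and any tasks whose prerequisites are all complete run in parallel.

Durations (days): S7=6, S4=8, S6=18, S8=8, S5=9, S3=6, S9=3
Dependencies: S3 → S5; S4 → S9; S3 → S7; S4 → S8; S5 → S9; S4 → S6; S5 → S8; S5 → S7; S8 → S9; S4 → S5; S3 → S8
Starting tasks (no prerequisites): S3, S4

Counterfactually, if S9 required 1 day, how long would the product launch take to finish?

The binding path is S4→S5→S8→S9 = 8+9+8+3 = 28; finish at 28 days.
S9 is on the critical path; changing it to 1 makes that path 26 days.
No other chain overtakes it, so the finish is 26 days.

26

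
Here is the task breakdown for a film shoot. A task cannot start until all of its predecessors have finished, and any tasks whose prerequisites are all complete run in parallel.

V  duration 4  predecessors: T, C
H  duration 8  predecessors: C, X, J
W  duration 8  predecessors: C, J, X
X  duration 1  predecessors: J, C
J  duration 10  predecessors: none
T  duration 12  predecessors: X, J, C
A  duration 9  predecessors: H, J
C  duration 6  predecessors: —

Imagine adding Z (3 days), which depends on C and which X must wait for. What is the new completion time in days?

28

Originally the schedule takes 28 days.
With Z inserted, X now waits for max(J, C, Z).
New critical path: J→X→H→A = 10+1+8+9 = 28 ⇒ 28 days.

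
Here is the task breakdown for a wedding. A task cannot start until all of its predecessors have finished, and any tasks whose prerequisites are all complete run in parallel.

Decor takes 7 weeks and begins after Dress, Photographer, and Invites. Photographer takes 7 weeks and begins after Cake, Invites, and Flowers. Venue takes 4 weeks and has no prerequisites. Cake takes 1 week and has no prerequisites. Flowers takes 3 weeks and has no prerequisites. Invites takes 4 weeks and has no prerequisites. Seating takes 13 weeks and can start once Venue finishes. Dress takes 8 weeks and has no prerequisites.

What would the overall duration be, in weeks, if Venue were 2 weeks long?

18

Baseline: Invites→Photographer→Decor = 4+7+7 = 18 → 18 weeks.
The longest path through Venue is only 17 weeks, so Venue has float 1.
The critical path is still Invites→Photographer→Decor; finish is now 18 weeks.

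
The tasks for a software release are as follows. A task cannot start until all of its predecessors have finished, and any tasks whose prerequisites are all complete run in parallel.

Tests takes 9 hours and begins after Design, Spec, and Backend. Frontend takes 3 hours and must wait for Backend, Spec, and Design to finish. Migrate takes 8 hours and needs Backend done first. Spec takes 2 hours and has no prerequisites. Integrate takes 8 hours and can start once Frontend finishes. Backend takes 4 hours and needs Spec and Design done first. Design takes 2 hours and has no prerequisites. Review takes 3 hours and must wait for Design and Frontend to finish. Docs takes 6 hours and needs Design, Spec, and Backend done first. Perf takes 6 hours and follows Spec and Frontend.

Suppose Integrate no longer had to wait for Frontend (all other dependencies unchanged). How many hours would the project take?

15

With the dependency in place, Spec→Backend→Frontend→Integrate = 2+4+3+8 = 17 sets the finish at 17 hours.
Without Frontend→Integrate, Integrate's earliest start moves from 9 to 0.
New critical path: Spec→Backend→Frontend→Perf = 2+4+3+6 = 15 ⇒ 15 hours.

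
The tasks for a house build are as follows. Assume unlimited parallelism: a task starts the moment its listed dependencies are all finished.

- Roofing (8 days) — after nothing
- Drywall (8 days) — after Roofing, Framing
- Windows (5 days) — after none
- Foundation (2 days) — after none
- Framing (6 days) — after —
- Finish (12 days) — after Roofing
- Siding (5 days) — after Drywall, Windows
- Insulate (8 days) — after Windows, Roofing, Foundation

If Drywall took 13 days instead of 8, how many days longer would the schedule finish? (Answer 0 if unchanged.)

5

Critical path before the change: Roofing→Drywall→Siding = 8+8+5 = 21 giving 21 days.
Drywall lies on that path, so at 13 days the path becomes 26 days.
That remains the longest chain; total 26 days.
Change in finish: 26 − 21 = +5 days.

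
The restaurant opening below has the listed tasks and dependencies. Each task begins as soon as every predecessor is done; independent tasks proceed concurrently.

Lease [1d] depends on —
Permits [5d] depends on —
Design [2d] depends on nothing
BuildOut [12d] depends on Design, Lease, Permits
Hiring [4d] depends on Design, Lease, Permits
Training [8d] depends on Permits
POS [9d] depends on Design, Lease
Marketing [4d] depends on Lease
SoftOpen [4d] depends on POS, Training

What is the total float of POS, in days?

Permits→BuildOut = 5+12 = 17 sets the makespan at 17 days.
POS finishes as early as 11 and must finish by 13.
Slack of POS = 4 − 2 = 2 days.

2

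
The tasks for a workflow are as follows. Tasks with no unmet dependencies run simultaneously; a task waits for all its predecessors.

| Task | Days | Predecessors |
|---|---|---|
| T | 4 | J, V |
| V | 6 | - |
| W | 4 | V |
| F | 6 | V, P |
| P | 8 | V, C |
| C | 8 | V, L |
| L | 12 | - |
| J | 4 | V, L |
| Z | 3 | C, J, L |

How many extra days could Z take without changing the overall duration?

11

The longest chain is L→C→P→F = 12+8+8+6 = 34; overall finish 34 days.
Z finishes as early as 23 and must finish by 34.
So Z can slip 34 − 23 = 11 days.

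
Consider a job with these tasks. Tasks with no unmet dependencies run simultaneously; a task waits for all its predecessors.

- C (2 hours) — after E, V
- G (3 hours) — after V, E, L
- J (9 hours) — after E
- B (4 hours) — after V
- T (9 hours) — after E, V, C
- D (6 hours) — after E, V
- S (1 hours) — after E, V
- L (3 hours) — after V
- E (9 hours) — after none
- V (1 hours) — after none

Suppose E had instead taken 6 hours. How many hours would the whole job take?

The binding path is E→C→T = 9+2+9 = 20; finish at 20 hours.
E lies on that path, so at 6 hours the path becomes 17 hours.
No other chain overtakes it, so the finish is 17 hours.

17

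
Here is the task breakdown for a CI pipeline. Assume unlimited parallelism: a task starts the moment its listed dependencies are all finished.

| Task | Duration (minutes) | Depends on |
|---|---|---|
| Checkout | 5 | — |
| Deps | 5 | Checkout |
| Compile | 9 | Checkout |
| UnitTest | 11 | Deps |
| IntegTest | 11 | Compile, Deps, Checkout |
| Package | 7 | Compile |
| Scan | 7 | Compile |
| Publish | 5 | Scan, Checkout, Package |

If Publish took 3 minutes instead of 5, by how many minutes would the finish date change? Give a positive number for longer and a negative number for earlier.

-1

Critical path before the change: Checkout→Compile→Package→Publish = 5+9+7+5 = 26 giving 26 minutes.
Publish is on the critical path; changing it to 3 makes that path 24 minutes.
Now Checkout→Compile→IntegTest = 5+9+11 = 25 is longest, so the finish becomes 25 minutes.
Change in finish: 25 − 26 = -1 minutes.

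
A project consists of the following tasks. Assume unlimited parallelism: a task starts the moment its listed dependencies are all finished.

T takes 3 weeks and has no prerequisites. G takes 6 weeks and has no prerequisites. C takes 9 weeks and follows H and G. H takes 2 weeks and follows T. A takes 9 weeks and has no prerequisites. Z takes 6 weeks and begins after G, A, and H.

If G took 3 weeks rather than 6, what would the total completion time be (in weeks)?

15

The binding path is G→C = 6+9 = 15; finish at 15 weeks.
G lies on that path, so at 3 weeks the path becomes 12 weeks.
New critical path: A→Z = 9+6 = 15 ⇒ 15 weeks.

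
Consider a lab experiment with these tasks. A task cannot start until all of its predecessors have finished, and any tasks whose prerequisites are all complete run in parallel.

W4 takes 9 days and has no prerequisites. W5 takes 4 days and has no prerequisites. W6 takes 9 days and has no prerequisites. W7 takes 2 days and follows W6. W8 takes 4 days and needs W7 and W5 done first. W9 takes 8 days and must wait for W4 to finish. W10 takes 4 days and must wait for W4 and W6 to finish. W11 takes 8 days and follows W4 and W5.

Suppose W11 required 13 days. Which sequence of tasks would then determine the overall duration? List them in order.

W4, W11

Actual critical path: W4→W11 = 9+8 = 17 ⇒ 17 days.
Since W11 is critical, the +5 change carries straight to that chain (now 22 days).
No other chain overtakes it, so the finish is 22 days.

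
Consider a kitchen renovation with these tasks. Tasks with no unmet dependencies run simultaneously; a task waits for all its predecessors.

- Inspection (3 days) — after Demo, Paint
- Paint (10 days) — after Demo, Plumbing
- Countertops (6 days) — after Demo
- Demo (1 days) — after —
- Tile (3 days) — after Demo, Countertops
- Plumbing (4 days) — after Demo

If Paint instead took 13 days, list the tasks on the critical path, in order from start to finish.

As given, the longest chain is Demo→Plumbing→Paint→Inspection = 1+4+10+3 = 18, so the finish is 18 days.
Paint is on the critical path; changing it to 13 makes that path 21 days.
No other chain overtakes it, so the finish is 21 days.

Demo, Plumbing, Paint, Inspection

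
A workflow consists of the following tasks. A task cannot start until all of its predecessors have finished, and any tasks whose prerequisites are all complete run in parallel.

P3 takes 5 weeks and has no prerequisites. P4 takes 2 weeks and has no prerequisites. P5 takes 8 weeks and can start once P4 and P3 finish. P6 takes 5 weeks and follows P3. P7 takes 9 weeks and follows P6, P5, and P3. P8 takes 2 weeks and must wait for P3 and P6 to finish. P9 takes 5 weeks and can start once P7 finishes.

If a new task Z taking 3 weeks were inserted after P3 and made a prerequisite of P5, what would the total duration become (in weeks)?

Originally the workflow takes 27 weeks.
With Z inserted, P5 now waits for max(P4, P3, Z).
New critical path: P3→Z→P5→P7→P9 = 5+3+8+9+5 = 30 ⇒ 30 weeks.

30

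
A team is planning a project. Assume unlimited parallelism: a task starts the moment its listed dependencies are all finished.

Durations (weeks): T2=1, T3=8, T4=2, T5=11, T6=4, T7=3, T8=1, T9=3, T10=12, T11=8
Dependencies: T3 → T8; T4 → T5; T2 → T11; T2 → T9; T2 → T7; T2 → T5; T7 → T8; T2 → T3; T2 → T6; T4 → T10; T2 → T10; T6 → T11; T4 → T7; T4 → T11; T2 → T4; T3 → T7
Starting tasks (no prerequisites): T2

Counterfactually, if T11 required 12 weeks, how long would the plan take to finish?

17

Actual critical path: T2→T4→T10 = 1+2+12 = 15 ⇒ 15 weeks.
T11 is off the critical path — its longest chain is 13 weeks, giving 2 of slack.
The binding chain switches to T2→T6→T11 = 1+4+12 = 17; finish 17 weeks.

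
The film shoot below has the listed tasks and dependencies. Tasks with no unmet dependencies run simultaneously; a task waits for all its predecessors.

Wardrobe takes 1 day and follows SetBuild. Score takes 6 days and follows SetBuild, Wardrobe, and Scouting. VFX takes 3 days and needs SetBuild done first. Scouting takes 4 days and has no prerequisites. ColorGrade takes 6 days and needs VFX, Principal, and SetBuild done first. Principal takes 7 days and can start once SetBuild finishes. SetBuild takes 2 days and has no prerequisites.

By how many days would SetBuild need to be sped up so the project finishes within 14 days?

Current finish: 15 days; target: 14.
SetBuild is on every critical path, so each day cut from SetBuild cuts the finish by one (this holds down to a finish of 14).
Need 15 − 14 = 1 day off SetBuild → SetBuild becomes 1 day, finish becomes 14.

1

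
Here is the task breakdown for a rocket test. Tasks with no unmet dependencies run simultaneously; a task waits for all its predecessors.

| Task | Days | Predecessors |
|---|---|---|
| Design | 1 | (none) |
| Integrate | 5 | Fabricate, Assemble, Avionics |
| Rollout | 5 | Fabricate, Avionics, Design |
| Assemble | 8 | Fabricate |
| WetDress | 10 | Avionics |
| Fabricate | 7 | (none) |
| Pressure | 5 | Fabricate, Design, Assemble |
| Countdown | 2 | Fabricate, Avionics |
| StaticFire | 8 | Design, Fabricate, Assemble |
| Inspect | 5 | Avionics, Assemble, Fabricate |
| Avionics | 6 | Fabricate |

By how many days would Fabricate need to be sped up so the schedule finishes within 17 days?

Current finish: 23 days; target: 17.
Fabricate is on every critical path, so each day cut from Fabricate cuts the finish by one (this holds down to a finish of 17).
Need 23 − 17 = 6 days off Fabricate → Fabricate becomes 1 day, finish becomes 17.

6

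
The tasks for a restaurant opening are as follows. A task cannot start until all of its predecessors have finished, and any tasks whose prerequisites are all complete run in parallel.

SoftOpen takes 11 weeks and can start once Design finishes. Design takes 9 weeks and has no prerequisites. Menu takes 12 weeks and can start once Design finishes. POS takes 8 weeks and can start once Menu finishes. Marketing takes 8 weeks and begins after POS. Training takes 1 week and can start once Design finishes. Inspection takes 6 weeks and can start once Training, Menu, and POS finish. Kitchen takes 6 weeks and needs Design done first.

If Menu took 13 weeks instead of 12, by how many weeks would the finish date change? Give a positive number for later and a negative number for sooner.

1

As given, the longest chain is Design→Menu→POS→Marketing = 9+12+8+8 = 37, so the finish is 37 weeks.
Menu is on the critical path; changing it to 13 makes that path 38 weeks.
No other chain overtakes it, so the finish is 38 weeks.
Change in finish: 38 − 37 = +1 weeks.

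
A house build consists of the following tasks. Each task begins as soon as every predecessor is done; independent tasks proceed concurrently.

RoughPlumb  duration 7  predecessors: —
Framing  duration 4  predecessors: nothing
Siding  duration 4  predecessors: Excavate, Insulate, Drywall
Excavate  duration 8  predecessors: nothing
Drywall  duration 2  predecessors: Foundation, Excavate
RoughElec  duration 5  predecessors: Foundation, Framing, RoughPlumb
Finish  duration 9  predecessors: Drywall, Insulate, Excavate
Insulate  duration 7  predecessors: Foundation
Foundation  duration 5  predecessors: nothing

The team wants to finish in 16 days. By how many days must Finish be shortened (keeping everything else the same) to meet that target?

Current finish: 21 days; target: 16.
Finish is on every critical path, so each day cut from Finish cuts the finish by one (this holds down to a finish of 16).
Need 21 − 16 = 5 days off Finish → Finish becomes 4 days, finish becomes 16.

5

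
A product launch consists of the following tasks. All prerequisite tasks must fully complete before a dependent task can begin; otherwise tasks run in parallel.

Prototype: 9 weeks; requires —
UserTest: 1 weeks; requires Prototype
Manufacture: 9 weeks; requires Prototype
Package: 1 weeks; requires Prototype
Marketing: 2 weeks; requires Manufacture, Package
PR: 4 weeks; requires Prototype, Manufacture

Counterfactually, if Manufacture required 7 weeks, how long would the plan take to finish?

20

Baseline: Prototype→Manufacture→PR = 9+9+4 = 22 → 22 weeks.
Since Manufacture is critical, the -2 change carries straight to that chain (now 20 weeks).
The critical path is still Prototype→Manufacture→PR; finish is now 20 weeks.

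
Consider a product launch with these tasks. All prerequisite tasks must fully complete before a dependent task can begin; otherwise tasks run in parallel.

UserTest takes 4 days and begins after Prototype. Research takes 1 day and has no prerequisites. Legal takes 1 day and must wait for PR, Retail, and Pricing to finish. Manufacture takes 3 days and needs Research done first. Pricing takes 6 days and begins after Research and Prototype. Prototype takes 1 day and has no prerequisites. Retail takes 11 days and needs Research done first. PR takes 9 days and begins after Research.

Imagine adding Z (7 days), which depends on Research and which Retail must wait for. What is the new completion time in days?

Originally the plan takes 13 days.
With Z inserted, Retail now waits for max(Research, Z).
New critical path: Research→Z→Retail→Legal = 1+7+11+1 = 20 ⇒ 20 days.

20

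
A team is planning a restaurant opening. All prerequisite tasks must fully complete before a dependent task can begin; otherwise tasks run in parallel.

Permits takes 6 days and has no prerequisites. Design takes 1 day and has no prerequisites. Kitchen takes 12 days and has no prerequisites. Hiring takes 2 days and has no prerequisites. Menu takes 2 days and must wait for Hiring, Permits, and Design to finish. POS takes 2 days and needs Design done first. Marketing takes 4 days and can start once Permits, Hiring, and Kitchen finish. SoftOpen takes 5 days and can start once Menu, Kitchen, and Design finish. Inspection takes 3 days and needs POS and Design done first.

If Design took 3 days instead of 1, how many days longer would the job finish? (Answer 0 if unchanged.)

As given, the longest chain is Kitchen→SoftOpen = 12+5 = 17, so the finish is 17 days.
Design has 9 days of float (longest path through it is 8).
That remains the longest chain; total 17 days.
Change in finish: 17 − 17 = +0 days.

0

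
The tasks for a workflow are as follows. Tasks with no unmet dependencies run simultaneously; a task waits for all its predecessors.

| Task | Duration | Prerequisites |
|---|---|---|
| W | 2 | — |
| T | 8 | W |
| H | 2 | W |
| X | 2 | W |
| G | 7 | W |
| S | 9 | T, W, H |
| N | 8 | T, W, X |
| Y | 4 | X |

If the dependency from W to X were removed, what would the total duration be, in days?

With the dependency in place, W→T→S = 2+8+9 = 19 sets the finish at 19 days.
Without W→X, X's earliest start moves from 2 to 0.
After: W→T→S = 2+8+9 = 19 → 19 days.

19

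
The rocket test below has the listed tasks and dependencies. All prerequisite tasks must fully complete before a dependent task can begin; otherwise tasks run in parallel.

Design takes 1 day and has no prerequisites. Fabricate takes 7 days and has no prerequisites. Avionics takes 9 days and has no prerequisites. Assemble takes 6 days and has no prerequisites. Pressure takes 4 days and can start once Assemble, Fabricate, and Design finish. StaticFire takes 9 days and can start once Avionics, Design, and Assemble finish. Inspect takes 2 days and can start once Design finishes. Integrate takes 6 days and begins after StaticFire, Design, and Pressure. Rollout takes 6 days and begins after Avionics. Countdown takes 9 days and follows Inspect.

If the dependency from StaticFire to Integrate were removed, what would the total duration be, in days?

18

Original critical path: Avionics→StaticFire→Integrate = 9+9+6 = 24 ⇒ 24 days.
Without StaticFire→Integrate, Integrate's earliest start moves from 18 to 11.
New critical path: Avionics→StaticFire = 9+9 = 18 ⇒ 18 days.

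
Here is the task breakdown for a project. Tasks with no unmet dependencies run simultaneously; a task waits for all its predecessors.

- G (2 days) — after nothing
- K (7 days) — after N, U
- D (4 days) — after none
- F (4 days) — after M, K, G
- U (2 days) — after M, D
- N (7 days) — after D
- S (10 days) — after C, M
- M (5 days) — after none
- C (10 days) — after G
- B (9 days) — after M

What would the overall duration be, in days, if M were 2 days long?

As given, the longest chain is D→N→K→F = 4+7+7+4 = 22, so the finish is 22 days.
The longest path through M is only 18 days, so M has float 4.
No other chain overtakes it, so the finish is 22 days.

22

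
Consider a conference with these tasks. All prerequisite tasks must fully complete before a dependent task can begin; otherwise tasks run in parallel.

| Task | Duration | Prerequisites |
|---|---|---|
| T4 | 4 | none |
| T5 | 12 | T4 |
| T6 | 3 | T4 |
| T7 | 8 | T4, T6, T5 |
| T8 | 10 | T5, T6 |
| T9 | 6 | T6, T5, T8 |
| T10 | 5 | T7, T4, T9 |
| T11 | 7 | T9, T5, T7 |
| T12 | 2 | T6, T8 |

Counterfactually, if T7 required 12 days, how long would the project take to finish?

As given, the longest chain is T4→T5→T8→T9→T11 = 4+12+10+6+7 = 39, so the finish is 39 days.
The longest path through T7 is only 31 days, so T7 has float 8.
No other chain overtakes it, so the finish is 39 days.

39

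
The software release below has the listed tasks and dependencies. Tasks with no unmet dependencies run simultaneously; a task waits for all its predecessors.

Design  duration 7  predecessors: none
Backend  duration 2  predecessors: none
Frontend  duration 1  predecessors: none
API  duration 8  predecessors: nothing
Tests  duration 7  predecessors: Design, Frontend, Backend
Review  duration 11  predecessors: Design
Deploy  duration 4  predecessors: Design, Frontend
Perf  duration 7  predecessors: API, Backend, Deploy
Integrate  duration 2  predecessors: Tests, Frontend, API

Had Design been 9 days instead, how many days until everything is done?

20

As given, the longest chain is Design→Review = 7+11 = 18, so the finish is 18 days.
Design lies on that path, so at 9 days the path becomes 20 days.
No other chain overtakes it, so the finish is 20 days.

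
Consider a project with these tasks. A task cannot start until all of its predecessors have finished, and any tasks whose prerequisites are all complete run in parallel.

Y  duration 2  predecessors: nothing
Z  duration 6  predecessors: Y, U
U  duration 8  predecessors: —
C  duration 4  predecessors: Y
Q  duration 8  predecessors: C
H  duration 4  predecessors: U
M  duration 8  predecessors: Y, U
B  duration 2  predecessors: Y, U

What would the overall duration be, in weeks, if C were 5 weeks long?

16

Actual critical path: U→M = 8+8 = 16 ⇒ 16 weeks.
C is off the critical path — its longest chain is 14 weeks, giving 2 of slack.
That remains the longest chain; total 16 weeks.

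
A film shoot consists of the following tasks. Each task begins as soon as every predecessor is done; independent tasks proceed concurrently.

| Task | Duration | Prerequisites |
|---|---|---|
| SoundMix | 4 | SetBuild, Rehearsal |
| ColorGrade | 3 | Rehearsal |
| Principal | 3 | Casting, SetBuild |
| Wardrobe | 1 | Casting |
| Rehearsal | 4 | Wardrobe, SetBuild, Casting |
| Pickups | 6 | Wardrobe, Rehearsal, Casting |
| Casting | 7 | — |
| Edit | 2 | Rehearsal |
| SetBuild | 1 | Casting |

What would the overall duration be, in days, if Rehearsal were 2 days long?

Baseline: Casting→SetBuild→Rehearsal→Pickups = 7+1+4+6 = 18 → 18 days.
Rehearsal lies on that path, so at 2 days the path becomes 16 days.
That remains the longest chain; total 16 days.

16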